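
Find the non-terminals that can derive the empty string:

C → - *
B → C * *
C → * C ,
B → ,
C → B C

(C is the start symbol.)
A non-terminal is nullable if it can derive ε (the empty string): either it has an ε-production, or it has a production whose right-hand side consists entirely of nullable non-terminals.

There are no ε-productions, so no non-terminal can derive ε.
No non-terminals are nullable.

Answer: None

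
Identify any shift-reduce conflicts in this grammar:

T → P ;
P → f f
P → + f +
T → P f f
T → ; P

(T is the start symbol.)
No shift-reduce conflicts

A shift-reduce conflict occurs when an LR(0) state has both:
  - a complete (reduce) item [A → α .] (dot at the end), and
  - a shift item [B → β . c γ] (dot before a terminal).

Augment with T' → T and build the canonical LR(0) collection (I0 = CLOSURE({[T' → . T]}), then GOTO on every symbol after a dot until no new states appear). It has 13 states:
  I0: { [P → . + f +], [P → . f f], [T → . ; P], [T → . P ;], [T → . P f f], [T' → . T] }  — shift
  I1: { [P → + . f +] }  — shift
  I2: { [P → . + f +], [P → . f f], [T → ; . P] }  — shift
  I3: { [T → P . ;], [T → P . f f] }  — shift
  I4: { [T' → T .] }  — accept
  I5: { [P → f . f] }  — shift
  I6: { [P → f f .] }  — reduce
  I7: { [T → P ; .] }  — reduce
  I8: { [T → P f . f] }  — shift
  I9: { [T → P f f .] }  — reduce
  I10: { [T → ; P .] }  — reduce
  I11: { [P → + f . +] }  — shift
  I12: { [P → + f + .] }  — reduce

No state contains both a complete item and a shift item.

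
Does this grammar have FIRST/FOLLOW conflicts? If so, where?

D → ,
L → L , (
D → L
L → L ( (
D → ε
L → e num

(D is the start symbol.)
No FIRST/FOLLOW conflicts.

A FIRST/FOLLOW conflict occurs when a non-terminal N has a nullable alternative N → β (β ⇒* ε) and another alternative N → α with FIRST(α) ∩ FOLLOW(N) ≠ ∅: on such a lookahead the parser cannot decide between expanding α and letting N vanish via β.

Nullable non-terminals: D.
FIRST sets used below: FIRST(L) = { 'e' }

D: nullable alternative(s) D → ε; FOLLOW(D) = { $ }
  D → ,: FIRST \ {ε} = { ',' } — disjoint from FOLLOW(D)
  D → L: FIRST \ {ε} = { 'e' } — disjoint from FOLLOW(D)
  D → ε: FIRST \ {ε} = { } — this is the only nullable alternative, skip

L has no nullable alternative, so no FIRST/FOLLOW check is needed there.

No FIRST/FOLLOW conflicts found.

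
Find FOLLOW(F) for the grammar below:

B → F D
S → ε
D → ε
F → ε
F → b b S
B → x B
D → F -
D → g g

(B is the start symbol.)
{ $, '-', 'b', 'g' }

To compute FOLLOW(F), find every occurrence of F on a right-hand side N → α F β: add FIRST(β) \ {ε}, and if β is empty or nullable also add FOLLOW(N). Iterate to a fixed point.

In B → F D: F is followed by D, add FIRST(D) \ {ε} = { '-', 'b', 'g' }
  D is nullable, so also add FOLLOW(B)
In D → F -: F is followed by '-', add FIRST('-') \ {ε} = { '-' }

The FOLLOW sets referred to above (computed the same way, to a fixed point):
  FOLLOW(B) = { $ }

Taking the union: FOLLOW(F) = { $, '-', 'b', 'g' }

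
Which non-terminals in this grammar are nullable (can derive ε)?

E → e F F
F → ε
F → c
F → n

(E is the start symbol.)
{ 'F' }

A non-terminal is nullable if it can derive ε (the empty string): either it has an ε-production, or it has a production whose right-hand side consists entirely of nullable non-terminals.

ε-productions: F → ε
So F is immediately nullable.
No further non-terminal can be added: every production for the remaining non-terminals contains a terminal or a non-nullable non-terminal.
Nullable = { 'F' }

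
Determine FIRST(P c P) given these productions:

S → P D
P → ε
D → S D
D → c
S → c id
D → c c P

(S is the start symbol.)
FIRST sets of the non-terminals involved (from the grammar, by fixed-point iteration):
  FIRST(P) = { ε }

To compute FIRST(P c P), process the symbols left to right:
Symbol P is a non-terminal. Add FIRST(P) \ {ε} = { }
P is nullable (ε ∈ FIRST(P)), continue to the next symbol.
Symbol c is a terminal. Add 'c' and stop.
FIRST(P c P) = { 'c' }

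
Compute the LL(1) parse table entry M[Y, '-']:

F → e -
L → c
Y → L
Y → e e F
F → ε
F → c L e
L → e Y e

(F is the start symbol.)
To find M[Y, '-'], we find productions for Y where '-' is in the predict set (PREDICT(N → α) = (FIRST(α) \ {ε}) ∪ (FOLLOW(N) if α ⇒* ε)).

Relevant sets:
  FIRST(L) = { 'c', 'e' }

Y → L: PREDICT = { 'c', 'e' }
Y → e e F: PREDICT = { 'e' }

M[Y, '-'] is empty (no production applies)

Answer: Empty (error entry)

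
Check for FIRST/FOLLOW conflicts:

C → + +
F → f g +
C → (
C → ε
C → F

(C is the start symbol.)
No FIRST/FOLLOW conflicts.

A FIRST/FOLLOW conflict occurs when a non-terminal N has a nullable alternative N → β (β ⇒* ε) and another alternative N → α with FIRST(α) ∩ FOLLOW(N) ≠ ∅: on such a lookahead the parser cannot decide between expanding α and letting N vanish via β.

Nullable non-terminals: C.
FIRST sets used below: FIRST(F) = { 'f' }

C: nullable alternative(s) C → ε; FOLLOW(C) = { $ }
  C → + +: FIRST \ {ε} = { '+' } — disjoint from FOLLOW(C)
  C → (: FIRST \ {ε} = { '(' } — disjoint from FOLLOW(C)
  C → ε: FIRST \ {ε} = { } — this is the only nullable alternative, skip
  C → F: FIRST \ {ε} = { 'f' } — disjoint from FOLLOW(C)

F has no nullable alternative, so no FIRST/FOLLOW check is needed there.

No FIRST/FOLLOW conflicts found.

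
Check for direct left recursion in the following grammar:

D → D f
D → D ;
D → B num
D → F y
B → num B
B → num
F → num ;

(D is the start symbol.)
Yes, D is left-recursive

Direct left recursion occurs when N → N α for some non-terminal N (the right-hand side begins with the left-hand side itself).

D → D f: LEFT RECURSIVE (starts with D)
D → D ;: LEFT RECURSIVE (starts with D)
D → B num: starts with B
D → F y: starts with F
B → num B: starts with num
B → num: starts with num
F → num ;: starts with num

The grammar has direct left recursion on: D.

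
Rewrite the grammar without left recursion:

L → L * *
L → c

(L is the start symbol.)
L is directly left-recursive. The standard transformation for
  A → A α₁ | ... | A α_m | β₁ | ... | β_n
is
  A  → β₁ A' | ... | β_n A'
  A' → α₁ A' | ... | α_m A' | ε

L → c becomes L → c L'
L → L * * becomes L' → * * L'
Add L' → ε

Resulting grammar:
L → c L'
L' → * * L'
L' → ε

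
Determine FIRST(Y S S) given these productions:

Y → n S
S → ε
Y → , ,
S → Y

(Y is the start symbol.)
FIRST sets of the non-terminals involved (from the grammar, by fixed-point iteration):
  FIRST(Y) = { ',', 'n' }

To compute FIRST(Y S S), process the symbols left to right:
Symbol Y is a non-terminal. Add FIRST(Y) \ {ε} = { ',', 'n' }
Y is not nullable (ε ∉ FIRST(Y)), so stop here.
FIRST(Y S S) = { ',', 'n' }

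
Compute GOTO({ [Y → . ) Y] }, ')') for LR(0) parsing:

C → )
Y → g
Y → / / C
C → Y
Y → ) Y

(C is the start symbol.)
GOTO(I, ')') = CLOSURE({ [A → αX.β] : [A → α.Xβ] ∈ I, X = ')' })

Items with dot before ')', with the dot advanced:
  [Y → . ) Y] → [Y → ) . Y]
Closure of the advanced items:
  [Y → ) . Y] has the dot before Y: add [Y → . g], [Y → . / / C], [Y → . ) Y]

GOTO = { [Y → ) . Y], [Y → . ) Y], [Y → . / / C], [Y → . g] }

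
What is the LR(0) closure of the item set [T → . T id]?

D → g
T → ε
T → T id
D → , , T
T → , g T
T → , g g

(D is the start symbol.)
To compute CLOSURE, for each item [A → α.Bβ] where B is a non-terminal, add [B → .γ] for all productions B → γ; repeat for the newly added items until nothing changes.

Start with: [T → . T id]
  [T → . T id] has the dot before T: add [T → .], [T → . , g T], [T → . , g g]
No further items can be added.

CLOSURE = { [T → . , g T], [T → . , g g], [T → . T id], [T → .] }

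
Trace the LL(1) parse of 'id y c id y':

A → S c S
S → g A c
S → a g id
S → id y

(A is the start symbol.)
Stack is shown with the top on the left.

Stack       Input          Action
---------------------------------
A $         id y c id y $  output A → S c S
S c S $     id y c id y $  output S → id y
id y c S $  id y c id y $  match 'id'
y c S $     y c id y $     match 'y'
c S $       c id y $       match 'c'
S $         id y $         output S → id y
id y $      id y $         match 'id'
y $         y $            match 'y'
$           $              accept

The string is accepted.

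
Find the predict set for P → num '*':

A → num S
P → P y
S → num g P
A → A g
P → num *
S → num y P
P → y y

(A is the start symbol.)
PREDICT(P → num '*') = (FIRST(RHS) \ {ε}) ∪ (FOLLOW(P) if ε ∈ FIRST(RHS), i.e. RHS ⇒* ε)
FIRST(num '*') = { 'num' }
ε ∉ FIRST(num '*'), so FOLLOW(P) is not added.
PREDICT(P → num '*') = { 'num' }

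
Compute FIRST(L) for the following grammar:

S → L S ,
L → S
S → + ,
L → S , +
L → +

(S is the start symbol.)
{ '+' }

FIRST sets of the other non-terminals involved (by the same procedure, iterated to a fixed point):
  FIRST(S) = { '+' }

From L → S:
  - S is a non-terminal: add FIRST(S) \ {ε} = { '+' }
    S is not nullable, so stop
From L → S , +:
  - S is a non-terminal: add FIRST(S) \ {ε} = { '+' }
    S is not nullable, so stop
From L → +:
  - '+' is a terminal: add '+' and stop

Collecting: FIRST(L) = { '+' }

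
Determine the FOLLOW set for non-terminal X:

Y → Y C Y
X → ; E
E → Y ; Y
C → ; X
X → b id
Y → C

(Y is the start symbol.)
To compute FOLLOW(X), find every occurrence of X on a right-hand side N → α X β: add FIRST(β) \ {ε}, and if β is empty or nullable also add FOLLOW(N). Iterate to a fixed point.

In C → ; X: X is at the end, add FOLLOW(C)

The FOLLOW sets referred to above (computed the same way, to a fixed point):
  FOLLOW(C) = { $, ';' }

Taking the union: FOLLOW(X) = { $, ';' }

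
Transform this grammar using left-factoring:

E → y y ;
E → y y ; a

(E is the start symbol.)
E → y y ; E'
E' → ε
E' → a

Left-factoring transforms A → αβ₁ | αβ₂ into A → αA' and A' → β₁ | β₂
(α is the longest common prefix among the alternatives). Repeat until
no nonterminal has two alternatives with a common prefix.

Round 1: E has alternatives sharing prefix 'y y ;'. Introduce E': E → y y ; E'
  Add: E' → ε
  Add: E' → a

No remaining common prefixes — done.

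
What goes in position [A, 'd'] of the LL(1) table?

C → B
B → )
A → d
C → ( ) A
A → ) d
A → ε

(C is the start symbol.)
To find M[A, 'd'], we find productions for A where 'd' is in the predict set (PREDICT(N → α) = (FIRST(α) \ {ε}) ∪ (FOLLOW(N) if α ⇒* ε)).

Relevant sets:
  FOLLOW(A) = { $ }

A → d: PREDICT = { 'd' }
  'd' is in predict set, so this production goes in M[A, 'd']
A → ) d: PREDICT = { ')' }
A → ε: PREDICT = { $ }

M[A, 'd'] = A → d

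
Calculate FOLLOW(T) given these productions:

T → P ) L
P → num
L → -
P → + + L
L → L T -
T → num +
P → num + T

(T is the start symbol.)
To compute FOLLOW(T), find every occurrence of T on a right-hand side N → α T β: add FIRST(β) \ {ε}, and if β is empty or nullable also add FOLLOW(N). Iterate to a fixed point.

T is the start symbol, so $ ∈ FOLLOW(T).
In L → L T -: T is followed by '-', add FIRST('-') \ {ε} = { '-' }
In P → num + T: T is at the end, add FOLLOW(P)

The FOLLOW sets referred to above (computed the same way, to a fixed point):
  FOLLOW(P) = { ')' }

Taking the union: FOLLOW(T) = { $, ')', '-' }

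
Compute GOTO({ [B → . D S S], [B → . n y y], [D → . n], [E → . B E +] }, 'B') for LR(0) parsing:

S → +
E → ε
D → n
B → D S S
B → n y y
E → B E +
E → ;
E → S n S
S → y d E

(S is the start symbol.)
GOTO(I, 'B') = CLOSURE({ [A → αX.β] : [A → α.Xβ] ∈ I, X = 'B' })

Items with dot before 'B', with the dot advanced:
  [E → . B E +] → [E → B . E +]
Closure of the advanced items:
  [E → B . E +] has the dot before E: add [E → .], [E → . B E +], [E → . ;], [E → . S n S]
  [E → . B E +] has the dot before B: add [B → . D S S], [B → . n y y]
  [E → . S n S] has the dot before S: add [S → . +], [S → . y d E]
  [B → . D S S] has the dot before D: add [D → . n]

GOTO = { [B → . D S S], [B → . n y y], [D → . n], [E → . ;], [E → . B E +], [E → . S n S], [E → .], [E → B . E +], [S → . +], [S → . y d E] }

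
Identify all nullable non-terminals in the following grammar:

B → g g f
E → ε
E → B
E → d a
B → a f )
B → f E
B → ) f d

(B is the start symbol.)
A non-terminal is nullable if it can derive ε (the empty string): either it has an ε-production, or it has a production whose right-hand side consists entirely of nullable non-terminals.

ε-productions: E → ε
So E is immediately nullable.
No further non-terminal can be added: every production for the remaining non-terminals contains a terminal or a non-nullable non-terminal.
Nullable = { 'E' }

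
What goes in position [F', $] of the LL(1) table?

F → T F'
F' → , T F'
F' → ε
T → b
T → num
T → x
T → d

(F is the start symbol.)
To find M[F', $], we find productions for F' where $ is in the predict set (PREDICT(N → α) = (FIRST(α) \ {ε}) ∪ (FOLLOW(N) if α ⇒* ε)).

Relevant sets:
  FOLLOW(F') = { $ }

F' → , T F': PREDICT = { ',' }
F' → ε: PREDICT = { $ }
  $ is in predict set, so this production goes in M[F', $]

M[F', $] = F' → ε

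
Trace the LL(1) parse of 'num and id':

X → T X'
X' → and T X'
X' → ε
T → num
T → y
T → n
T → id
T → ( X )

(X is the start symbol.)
Stack is shown with the top on the left.

Stack       Input         Action
--------------------------------
X $         num and id $  output X → T X'
T X' $      num and id $  output T → num
num X' $    num and id $  match 'num'
X' $        and id $      output X' → and T X'
and T X' $  and id $      match 'and'
T X' $      id $          output T → id
id X' $     id $          match 'id'
X' $        $             output X' → ε
$           $             accept

The string is accepted.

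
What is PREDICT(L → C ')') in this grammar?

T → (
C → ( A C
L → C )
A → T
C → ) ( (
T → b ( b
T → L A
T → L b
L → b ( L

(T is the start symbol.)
{ '(', ')' }

PREDICT(L → C ')') = (FIRST(RHS) \ {ε}) ∪ (FOLLOW(L) if ε ∈ FIRST(RHS), i.e. RHS ⇒* ε)
FIRST(C) = { '(', ')' }
FIRST(C ')') = { '(', ')' }
ε ∉ FIRST(C ')'), so FOLLOW(L) is not added.
PREDICT(L → C ')') = { '(', ')' }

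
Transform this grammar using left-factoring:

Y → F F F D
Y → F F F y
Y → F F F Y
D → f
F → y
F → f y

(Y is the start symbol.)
Y → F F F Y'
Y' → D
Y' → y
Y' → Y
D → f
F → y
F → f y

Left-factoring transforms A → αβ₁ | αβ₂ into A → αA' and A' → β₁ | β₂
(α is the longest common prefix among the alternatives). Repeat until
no nonterminal has two alternatives with a common prefix.

Round 1: Y has alternatives sharing prefix 'F F F'. Introduce Y': Y → F F F Y'
  Add: Y' → D
  Add: Y' → y
  Add: Y' → Y

No remaining common prefixes — done.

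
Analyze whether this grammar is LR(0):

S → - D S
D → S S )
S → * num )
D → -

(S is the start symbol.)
No. Shift-reduce conflict between [D → - .] and [D → . -]

Augment with S' → S and build the canonical LR(0) collection (I0 = CLOSURE({[S' → . S]}), then GOTO on every symbol after a dot until no new states appear). It has 12 states:
  I0: { [S → . * num )], [S → . - D S], [S' → . S] }  — shift
  I1: { [S → * . num )] }  — shift
  I2: { [D → . -], [D → . S S )], [S → - . D S], [S → . * num )], [S → . - D S] }  — shift
  I3: { [S' → S .] }  — accept
  I4: { [D → - .], [D → . -], [D → . S S )], [S → - . D S], [S → . * num )], [S → . - D S] }  — shift, reduce
  I5: { [S → - D . S], [S → . * num )], [S → . - D S] }  — shift
  I6: { [D → S . S )], [S → . * num )], [S → . - D S] }  — shift
  I7: { [D → S S . )] }  — shift
  I8: { [D → S S ) .] }  — reduce
  I9: { [S → - D S .] }  — reduce
  I10: { [S → * num . )] }  — shift
  I11: { [S → * num ) .] }  — reduce

Conflict in state I4:
  Shift-reduce conflict between [D → - .] and [D → . -]
So the grammar is NOT LR(0).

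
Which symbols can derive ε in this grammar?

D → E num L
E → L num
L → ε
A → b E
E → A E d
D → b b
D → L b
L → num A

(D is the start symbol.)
{ 'L' }

ε-productions: L → ε
So L is immediately nullable.
No further non-terminal can be added: every production for the remaining non-terminals contains a terminal or a non-nullable non-terminal.
Nullable = { 'L' }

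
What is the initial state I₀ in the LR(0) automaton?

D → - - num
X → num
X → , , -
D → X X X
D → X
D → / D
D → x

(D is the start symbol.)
{ [D → . - - num], [D → . / D], [D → . X X X], [D → . X], [D → . x], [D' → . D], [X → . , , -], [X → . num] }

First, augment the grammar with D' → D
I₀ = CLOSURE({ [D' → . D] }):
  [D' → . D] has the dot before D: add [D → . - - num], [D → . X X X], [D → . X], [D → . / D], [D → . x]
  [D → . X X X] has the dot before X: add [X → . num], [X → . , , -]
No further items can be added.

I₀ = { [D → . - - num], [D → . / D], [D → . X X X], [D → . X], [D → . x], [D' → . D], [X → . , , -], [X → . num] }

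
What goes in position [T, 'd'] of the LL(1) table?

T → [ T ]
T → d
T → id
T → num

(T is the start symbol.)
T → d

To find M[T, 'd'], we find productions for T where 'd' is in the predict set (PREDICT(N → α) = (FIRST(α) \ {ε}) ∪ (FOLLOW(N) if α ⇒* ε)).

T → [ T ]: PREDICT = { '[' }
T → d: PREDICT = { 'd' }
  'd' is in predict set, so this production goes in M[T, 'd']
T → id: PREDICT = { 'id' }
T → num: PREDICT = { 'num' }

M[T, 'd'] = T → d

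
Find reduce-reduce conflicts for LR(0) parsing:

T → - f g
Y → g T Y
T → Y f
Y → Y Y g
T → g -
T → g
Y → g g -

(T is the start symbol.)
Yes — I8: [T → g - .] vs [Y → g g - .]

A reduce-reduce conflict occurs when an LR(0) state has two complete items [A → α .] and [B → β .] — both call for a reduction, and with no lookahead the parser cannot choose between them.

Augment with T' → T and build the canonical LR(0) collection (I0 = CLOSURE({[T' → . T]}), then GOTO on every symbol after a dot until no new states appear). It has 16 states:
  I0: { [T → . - f g], [T → . Y f], [T → . g -], [T → . g], [T' → . T], [Y → . Y Y g], [Y → . g T Y], [Y → . g g -] }  — shift
  I1: { [T → - . f g] }  — shift
  I2: { [T' → T .] }  — accept
  I3: { [T → Y . f], [Y → . Y Y g], [Y → . g T Y], [Y → . g g -], [Y → Y . Y g] }  — shift
  I4: { [T → . - f g], [T → . Y f], [T → . g -], [T → . g], [T → g . -], [T → g .], [Y → . Y Y g], [Y → . g T Y], [Y → . g g -], [Y → g . T Y], [Y → g . g -] }  — shift, reduce
  I5: { [T → - . f g], [T → g - .] }  — shift, reduce
  I6: { [Y → . Y Y g], [Y → . g T Y], [Y → . g g -], [Y → g T . Y] }  — shift
  I7: { [T → . - f g], [T → . Y f], [T → . g -], [T → . g], [T → g . -], [T → g .], [Y → . Y Y g], [Y → . g T Y], [Y → . g g -], [Y → g . T Y], [Y → g . g -], [Y → g g . -] }  — shift, reduce
  I8: { [T → - . f g], [T → g - .], [Y → g g - .] }  — shift, 2 reduces
  I9: { [T → - f . g] }  — shift
  I10: { [T → - f g .] }  — reduce
  I11: { [Y → . Y Y g], [Y → . g T Y], [Y → . g g -], [Y → Y . Y g], [Y → g T Y .] }  — shift, reduce
  I12: { [T → . - f g], [T → . Y f], [T → . g -], [T → . g], [Y → . Y Y g], [Y → . g T Y], [Y → . g g -], [Y → g . T Y], [Y → g . g -] }  — shift
  I13: { [Y → . Y Y g], [Y → . g T Y], [Y → . g g -], [Y → Y . Y g], [Y → Y Y . g] }  — shift
  I14: { [T → . - f g], [T → . Y f], [T → . g -], [T → . g], [Y → . Y Y g], [Y → . g T Y], [Y → . g g -], [Y → Y Y g .], [Y → g . T Y], [Y → g . g -] }  — shift, reduce
  I15: { [T → Y f .] }  — reduce

I8 contains complete items [T → g - .], [Y → g g - .] — reduce-reduce conflict.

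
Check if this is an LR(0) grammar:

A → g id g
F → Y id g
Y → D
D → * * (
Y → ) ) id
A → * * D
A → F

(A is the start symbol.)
A grammar is LR(0) if no state in the canonical LR(0) collection has:
  - both a shift item (dot before a terminal) and a complete item (shift-reduce conflict), or
  - two or more complete items (reduce-reduce conflict; the accept item [A' → A .] counts as a complete item here).

Augment with A' → A and build the canonical LR(0) collection (I0 = CLOSURE({[A' → . A]}), then GOTO on every symbol after a dot until no new states appear). It has 19 states:
  I0: { [A → . * * D], [A → . F], [A → . g id g], [A' → . A], [D → . * * (], [F → . Y id g], [Y → . ) ) id], [Y → . D] }  — shift
  I1: { [Y → ) . ) id] }  — shift
  I2: { [A → * . * D], [D → * . * (] }  — shift
  I3: { [A' → A .] }  — accept
  I4: { [Y → D .] }  — reduce
  I5: { [A → F .] }  — reduce
  I6: { [F → Y . id g] }  — shift
  I7: { [A → g . id g] }  — shift
  I8: { [A → g id . g] }  — shift
  I9: { [A → g id g .] }  — reduce
  I10: { [F → Y id . g] }  — shift
  I11: { [F → Y id g .] }  — reduce
  I12: { [A → * * . D], [D → * * . (], [D → . * * (] }  — shift
  I13: { [D → * * ( .] }  — reduce
  I14: { [D → * . * (] }  — shift
  I15: { [A → * * D .] }  — reduce
  I16: { [D → * * . (] }  — shift
  I17: { [Y → ) ) . id] }  — shift
  I18: { [Y → ) ) id .] }  — reduce

Every state is either a pure shift/goto state or contains exactly one complete item and nothing to shift — no conflicts. The grammar is LR(0).

Answer: Yes, the grammar is LR(0)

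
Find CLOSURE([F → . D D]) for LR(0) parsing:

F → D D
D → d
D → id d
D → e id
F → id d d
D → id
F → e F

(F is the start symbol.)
{ [D → . d], [D → . e id], [D → . id d], [D → . id], [F → . D D] }

To compute CLOSURE, for each item [A → α.Bβ] where B is a non-terminal, add [B → .γ] for all productions B → γ; repeat for the newly added items until nothing changes.

Start with: [F → . D D]
  [F → . D D] has the dot before D: add [D → . d], [D → . id d], [D → . e id], [D → . id]
No further items can be added.

CLOSURE = { [D → . d], [D → . e id], [D → . id d], [D → . id], [F → . D D] }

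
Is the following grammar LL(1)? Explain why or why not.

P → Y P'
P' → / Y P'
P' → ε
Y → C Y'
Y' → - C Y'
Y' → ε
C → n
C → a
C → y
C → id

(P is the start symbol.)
Relevant sets:
  FOLLOW(P') = { $ }
  FOLLOW(Y') = { $, '/' }

For P':
  PREDICT(P' → '/' Y P') = { '/' }
  PREDICT(P' → ε) = { $ }
For Y':
  PREDICT(Y' → '-' C Y') = { '-' }
  PREDICT(Y' → ε) = { $, '/' }
For C:
  PREDICT(C → n) = { 'n' }
  PREDICT(C → a) = { 'a' }
  PREDICT(C → y) = { 'y' }
  PREDICT(C → id) = { 'id' }
P, Y have a single production, so nothing to check there.

All predict sets are disjoint. The grammar IS LL(1).

Answer: Yes, the grammar is LL(1).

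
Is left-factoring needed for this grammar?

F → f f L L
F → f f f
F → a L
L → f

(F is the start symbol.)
Left-factoring is needed when two productions for the same non-terminal
share a common prefix on the right-hand side.

Productions for F:
  F → f f L L
  F → f f f
  F → a L

Found common prefix 'f f' in productions for F

Answer: Yes, F has productions with common prefix 'f f'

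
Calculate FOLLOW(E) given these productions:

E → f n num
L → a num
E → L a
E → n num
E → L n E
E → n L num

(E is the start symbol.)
{ $ }

E is the start symbol, so $ ∈ FOLLOW(E).
In E → L n E: E is at the end; this adds FOLLOW(E) to itself — nothing new

Taking the union: FOLLOW(E) = { $ }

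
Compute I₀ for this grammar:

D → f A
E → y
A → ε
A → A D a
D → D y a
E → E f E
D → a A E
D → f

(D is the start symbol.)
{ [D → . D y a], [D → . a A E], [D → . f A], [D → . f], [D' → . D] }

First, augment the grammar with D' → D
I₀ = CLOSURE({ [D' → . D] }):
  [D' → . D] has the dot before D: add [D → . f A], [D → . D y a], [D → . a A E], [D → . f]
No further items can be added.

I₀ = { [D → . D y a], [D → . a A E], [D → . f A], [D → . f], [D' → . D] }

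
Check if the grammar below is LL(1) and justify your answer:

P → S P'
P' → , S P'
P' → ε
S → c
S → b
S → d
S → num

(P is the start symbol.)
A grammar is LL(1) if for each non-terminal N with multiple productions, the predict sets of those productions are pairwise disjoint, where PREDICT(N → α) = (FIRST(α) \ {ε}) ∪ (FOLLOW(N) if α ⇒* ε).

Relevant sets:
  FOLLOW(P') = { $ }

For P':
  PREDICT(P' → ',' S P') = { ',' }
  PREDICT(P' → ε) = { $ }
For S:
  PREDICT(S → c) = { 'c' }
  PREDICT(S → b) = { 'b' }
  PREDICT(S → d) = { 'd' }
  PREDICT(S → num) = { 'num' }
P has a single production, so nothing to check there.

All predict sets are disjoint. The grammar IS LL(1).

Answer: Yes, the grammar is LL(1).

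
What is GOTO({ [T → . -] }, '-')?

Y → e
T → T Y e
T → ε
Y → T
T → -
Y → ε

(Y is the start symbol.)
{ [T → - .] }

GOTO(I, '-') = CLOSURE({ [A → αX.β] : [A → α.Xβ] ∈ I, X = '-' })

Items with dot before '-', with the dot advanced:
  [T → . -] → [T → - .]
Closure adds nothing (no advanced item has the dot before a non-terminal).

GOTO = { [T → - .] }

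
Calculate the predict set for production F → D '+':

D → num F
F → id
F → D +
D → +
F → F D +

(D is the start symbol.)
{ '+', 'num' }

PREDICT(F → D '+') = (FIRST(RHS) \ {ε}) ∪ (FOLLOW(F) if ε ∈ FIRST(RHS), i.e. RHS ⇒* ε)
FIRST(D) = { '+', 'num' }
FIRST(D '+') = { '+', 'num' }
ε ∉ FIRST(D '+'), so FOLLOW(F) is not added.
PREDICT(F → D '+') = { '+', 'num' }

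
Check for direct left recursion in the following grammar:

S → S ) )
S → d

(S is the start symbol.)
Yes, S is left-recursive

Direct left recursion occurs when N → N α for some non-terminal N (the right-hand side begins with the left-hand side itself).

S → S ) ): LEFT RECURSIVE (starts with S)
S → d: starts with d

The grammar has direct left recursion on: S.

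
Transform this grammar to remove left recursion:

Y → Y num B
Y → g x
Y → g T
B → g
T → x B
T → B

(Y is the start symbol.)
Y is directly left-recursive. The standard transformation for
  A → A α₁ | ... | A α_m | β₁ | ... | β_n
is
  A  → β₁ A' | ... | β_n A'
  A' → α₁ A' | ... | α_m A' | ε

Y → g x becomes Y → g x Y'
Y → g T becomes Y → g T Y'
Y → Y num B becomes Y' → num B Y'
Add Y' → ε

Productions for other non-terminals are unchanged:
  B → g
  T → x B
  T → B

Resulting grammar:
Y → g x Y'
Y → g T Y'
Y' → num B Y'
Y' → ε
B → g
T → x B
T → B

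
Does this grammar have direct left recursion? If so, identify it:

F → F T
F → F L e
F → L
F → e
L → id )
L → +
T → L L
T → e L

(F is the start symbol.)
Yes, F is left-recursive

F → F T: LEFT RECURSIVE (starts with F)
F → F L e: LEFT RECURSIVE (starts with F)
F → L: starts with L
F → e: starts with e
L → id ): starts with id
L → +: starts with '+'
T → L L: starts with L
T → e L: starts with e

The grammar has direct left recursion on: F.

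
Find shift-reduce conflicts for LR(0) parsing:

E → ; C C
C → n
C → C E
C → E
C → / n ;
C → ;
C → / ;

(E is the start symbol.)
Augment with E' → E and build the canonical LR(0) collection (I0 = CLOSURE({[E' → . E]}), then GOTO on every symbol after a dot until no new states appear). It has 14 states:
  I0: { [E → . ; C C], [E' → . E] }  — shift
  I1: { [C → . / ;], [C → . / n ;], [C → . ;], [C → . C E], [C → . E], [C → . n], [E → . ; C C], [E → ; . C C] }  — shift
  I2: { [E' → E .] }  — accept
  I3: { [C → / . ;], [C → / . n ;] }  — shift
  I4: { [C → . / ;], [C → . / n ;], [C → . ;], [C → . C E], [C → . E], [C → . n], [C → ; .], [E → . ; C C], [E → ; . C C] }  — shift, reduce
  I5: { [C → . / ;], [C → . / n ;], [C → . ;], [C → . C E], [C → . E], [C → . n], [C → C . E], [E → . ; C C], [E → ; C . C] }  — shift
  I6: { [C → E .] }  — reduce
  I7: { [C → n .] }  — reduce
  I8: { [C → C . E], [E → . ; C C], [E → ; C C .] }  — shift, reduce
  I9: { [C → C E .], [C → E .] }  — 2 reduces
  I10: { [C → C E .] }  — reduce
  I11: { [C → / ; .] }  — reduce
  I12: { [C → / n . ;] }  — shift
  I13: { [C → / n ; .] }  — reduce

I4 contains reduce item [C → ; .] and shift items [C → . / ;], [C → . / n ;], [C → . ;], [C → . n], [E → . ; C C] — shift-reduce conflict.
I8 contains reduce item [E → ; C C .] and shift item [E → . ; C C] — shift-reduce conflict.

Answer: Yes — I4: [C → ; .] vs [C → . / ;]; I8: [E → ; C C .] vs [E → . ; C C]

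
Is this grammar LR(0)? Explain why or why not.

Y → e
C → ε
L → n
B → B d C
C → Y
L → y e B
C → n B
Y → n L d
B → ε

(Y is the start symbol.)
Augment with Y' → Y and build the canonical LR(0) collection (I0 = CLOSURE({[Y' → . Y]}), then GOTO on every symbol after a dot until no new states appear). It has 15 states:
  I0: { [Y → . e], [Y → . n L d], [Y' → . Y] }  — shift
  I1: { [Y' → Y .] }  — accept
  I2: { [Y → e .] }  — reduce
  I3: { [L → . n], [L → . y e B], [Y → n . L d] }  — shift
  I4: { [Y → n L . d] }  — shift
  I5: { [L → n .] }  — reduce
  I6: { [L → y . e B] }  — shift
  I7: { [B → . B d C], [B → .], [L → y e . B] }  — reduce
  I8: { [B → B . d C], [L → y e B .] }  — shift, reduce
  I9: { [B → B d . C], [C → . Y], [C → . n B], [C → .], [Y → . e], [Y → . n L d] }  — shift, reduce
  I10: { [B → B d C .] }  — reduce
  I11: { [C → Y .] }  — reduce
  I12: { [B → . B d C], [B → .], [C → n . B], [L → . n], [L → . y e B], [Y → n . L d] }  — shift, reduce
  I13: { [B → B . d C], [C → n B .] }  — shift, reduce
  I14: { [Y → n L d .] }  — reduce

Conflict in state I8:
  Shift-reduce conflict between [L → y e B .] and [B → B . d C]
So the grammar is NOT LR(0).

Answer: No. Shift-reduce conflict between [L → y e B .] and [B → B . d C]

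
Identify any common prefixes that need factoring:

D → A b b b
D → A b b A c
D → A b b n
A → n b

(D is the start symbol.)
Yes, D has productions with common prefix 'A b b'

Left-factoring is needed when two productions for the same non-terminal
share a common prefix on the right-hand side.

Productions for D:
  D → A b b b
  D → A b b A c
  D → A b b n

Found common prefix 'A b b' in productions for D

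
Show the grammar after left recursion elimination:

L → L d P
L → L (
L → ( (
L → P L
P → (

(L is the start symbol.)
L → ( ( L'
L → P L L'
L' → d P L'
L' → ( L'
L' → ε
P → (

L is directly left-recursive. The standard transformation for
  A → A α₁ | ... | A α_m | β₁ | ... | β_n
is
  A  → β₁ A' | ... | β_n A'
  A' → α₁ A' | ... | α_m A' | ε

L → ( ( becomes L → ( ( L'
L → P L becomes L → P L L'
L → L d P becomes L' → d P L'
L → L ( becomes L' → ( L'
Add L' → ε

Productions for other non-terminals are unchanged:
  P → (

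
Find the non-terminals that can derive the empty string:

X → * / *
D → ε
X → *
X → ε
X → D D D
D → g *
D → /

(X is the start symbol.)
ε-productions: D → ε, X → ε
So D, X are immediately nullable.
Every non-terminal is now nullable.
Nullable = { 'D', 'X' }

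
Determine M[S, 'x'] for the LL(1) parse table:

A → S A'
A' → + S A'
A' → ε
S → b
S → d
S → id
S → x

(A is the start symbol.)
S → x

To find M[S, 'x'], we find productions for S where 'x' is in the predict set (PREDICT(N → α) = (FIRST(α) \ {ε}) ∪ (FOLLOW(N) if α ⇒* ε)).

S → b: PREDICT = { 'b' }
S → d: PREDICT = { 'd' }
S → id: PREDICT = { 'id' }
S → x: PREDICT = { 'x' }
  'x' is in predict set, so this production goes in M[S, 'x']

M[S, 'x'] = S → x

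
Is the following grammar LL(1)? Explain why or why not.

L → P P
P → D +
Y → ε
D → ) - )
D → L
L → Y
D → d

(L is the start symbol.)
No. Predict set conflict for L: { '+' }

Relevant sets:
  FIRST(P) = { ')', '+', 'd' }
  FIRST(Y) = { ε }
  FIRST(L) = { ')', '+', 'd', ε }
  FOLLOW(L) = { $, '+' }
  FOLLOW(D) = { '+' }

For L:
  PREDICT(L → P P) = { ')', '+', 'd' }
  PREDICT(L → Y) = { $, '+' }
For D:
  PREDICT(D → ')' '-' ')') = { ')' }
  PREDICT(D → L) = { ')', '+', 'd' }
  PREDICT(D → d) = { 'd' }
P, Y have a single production, so nothing to check there.

Conflict found: Predict set conflict for L: { '+' }
The grammar is NOT LL(1).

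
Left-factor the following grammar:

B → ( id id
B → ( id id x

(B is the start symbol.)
Left-factoring transforms A → αβ₁ | αβ₂ into A → αA' and A' → β₁ | β₂
(α is the longest common prefix among the alternatives). Repeat until
no nonterminal has two alternatives with a common prefix.

Round 1: B has alternatives sharing prefix '( id id'. Introduce B': B → ( id id B'
  Add: B' → ε
  Add: B' → x

No remaining common prefixes — done.

Resulting grammar:
B → ( id id B'
B' → ε
B' → x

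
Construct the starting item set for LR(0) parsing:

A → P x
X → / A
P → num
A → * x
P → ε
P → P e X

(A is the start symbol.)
{ [A → . * x], [A → . P x], [A' → . A], [P → . P e X], [P → . num], [P → .] }

First, augment the grammar with A' → A
I₀ = CLOSURE({ [A' → . A] }):
  [A' → . A] has the dot before A: add [A → . P x], [A → . * x]
  [A → . P x] has the dot before P: add [P → . num], [P → .], [P → . P e X]
No further items can be added.

I₀ = { [A → . * x], [A → . P x], [A' → . A], [P → . P e X], [P → . num], [P → .] }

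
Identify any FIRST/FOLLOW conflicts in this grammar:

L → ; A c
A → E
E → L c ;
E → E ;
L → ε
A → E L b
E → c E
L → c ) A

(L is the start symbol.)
Yes. L → c ')' A with FOLLOW(L) on { 'c' }

A FIRST/FOLLOW conflict occurs when a non-terminal N has a nullable alternative N → β (β ⇒* ε) and another alternative N → α with FIRST(α) ∩ FOLLOW(N) ≠ ∅: on such a lookahead the parser cannot decide between expanding α and letting N vanish via β.

Nullable non-terminals: L.

L: nullable alternative(s) L → ε; FOLLOW(L) = { $, 'b', 'c' }
  L → ; A c: FIRST \ {ε} = { ';' } — disjoint from FOLLOW(L)
  L → ε: FIRST \ {ε} = { } — this is the only nullable alternative, skip
  L → c ) A: FIRST \ {ε} = { 'c' } — overlaps FOLLOW(L) on { 'c' }: CONFLICT

A, E have no nullable alternative, so no FIRST/FOLLOW check is needed there.

So the grammar has 1 FIRST/FOLLOW conflict (marked CONFLICT above).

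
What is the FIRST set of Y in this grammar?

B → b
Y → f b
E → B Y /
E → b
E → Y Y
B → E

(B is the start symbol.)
{ 'f' }

To compute FIRST(Y), examine every production with Y on the left-hand side, reading each right-hand side left to right until a non-nullable symbol is reached.

From Y → f b:
  - f is a terminal: add 'f' and stop

Collecting: FIRST(Y) = { 'f' }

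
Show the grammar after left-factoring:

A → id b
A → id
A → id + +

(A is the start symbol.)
A → id A'
A' → b
A' → ε
A' → + +

Left-factoring transforms A → αβ₁ | αβ₂ into A → αA' and A' → β₁ | β₂
(α is the longest common prefix among the alternatives). Repeat until
no nonterminal has two alternatives with a common prefix.

Round 1: A has alternatives sharing prefix 'id'. Introduce A': A → id A'
  Add: A' → b
  Add: A' → ε
  Add: A' → + +

No remaining common prefixes — done.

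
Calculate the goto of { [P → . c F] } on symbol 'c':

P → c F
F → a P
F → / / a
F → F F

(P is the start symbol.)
GOTO(I, 'c') = CLOSURE({ [A → αX.β] : [A → α.Xβ] ∈ I, X = 'c' })

Items with dot before 'c', with the dot advanced:
  [P → . c F] → [P → c . F]
Closure of the advanced items:
  [P → c . F] has the dot before F: add [F → . a P], [F → . / / a], [F → . F F]

GOTO = { [F → . / / a], [F → . F F], [F → . a P], [P → c . F] }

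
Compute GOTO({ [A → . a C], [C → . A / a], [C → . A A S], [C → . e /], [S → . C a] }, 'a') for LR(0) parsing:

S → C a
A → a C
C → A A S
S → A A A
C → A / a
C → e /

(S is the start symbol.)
GOTO(I, 'a') = CLOSURE({ [A → αX.β] : [A → α.Xβ] ∈ I, X = 'a' })

Items with dot before 'a', with the dot advanced:
  [A → . a C] → [A → a . C]
Closure of the advanced items:
  [A → a . C] has the dot before C: add [C → . A A S], [C → . A / a], [C → . e /]
  [C → . A A S] has the dot before A: add [A → . a C]

GOTO = { [A → . a C], [A → a . C], [C → . A / a], [C → . A A S], [C → . e /] }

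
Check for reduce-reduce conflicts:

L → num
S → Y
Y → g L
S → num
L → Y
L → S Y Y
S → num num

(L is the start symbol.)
Yes — I3: [L → Y .] vs [S → Y .]; I5: [L → num .] vs [S → num .]

A reduce-reduce conflict occurs when an LR(0) state has two complete items [A → α .] and [B → β .] — both call for a reduction, and with no lookahead the parser cannot choose between them.

Augment with L' → L and build the canonical LR(0) collection (I0 = CLOSURE({[L' → . L]}), then GOTO on every symbol after a dot until no new states appear). It has 10 states:
  I0: { [L → . S Y Y], [L → . Y], [L → . num], [L' → . L], [S → . Y], [S → . num num], [S → . num], [Y → . g L] }  — shift
  I1: { [L' → L .] }  — accept
  I2: { [L → S . Y Y], [Y → . g L] }  — shift
  I3: { [L → Y .], [S → Y .] }  — 2 reduces
  I4: { [L → . S Y Y], [L → . Y], [L → . num], [S → . Y], [S → . num num], [S → . num], [Y → . g L], [Y → g . L] }  — shift
  I5: { [L → num .], [S → num . num], [S → num .] }  — shift, 2 reduces
  I6: { [S → num num .] }  — reduce
  I7: { [Y → g L .] }  — reduce
  I8: { [L → S Y . Y], [Y → . g L] }  — shift
  I9: { [L → S Y Y .] }  — reduce

I3 contains complete items [L → Y .], [S → Y .] — reduce-reduce conflict.
I5 contains complete items [L → num .], [S → num .] — reduce-reduce conflict.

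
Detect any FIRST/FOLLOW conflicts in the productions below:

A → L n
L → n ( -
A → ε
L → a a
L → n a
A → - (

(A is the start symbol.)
No FIRST/FOLLOW conflicts.

A FIRST/FOLLOW conflict occurs when a non-terminal N has a nullable alternative N → β (β ⇒* ε) and another alternative N → α with FIRST(α) ∩ FOLLOW(N) ≠ ∅: on such a lookahead the parser cannot decide between expanding α and letting N vanish via β.

Nullable non-terminals: A.
FIRST sets used below: FIRST(L) = { 'a', 'n' }

A: nullable alternative(s) A → ε; FOLLOW(A) = { $ }
  A → L n: FIRST \ {ε} = { 'a', 'n' } — disjoint from FOLLOW(A)
  A → ε: FIRST \ {ε} = { } — this is the only nullable alternative, skip
  A → - (: FIRST \ {ε} = { '-' } — disjoint from FOLLOW(A)

L has no nullable alternative, so no FIRST/FOLLOW check is needed there.

No FIRST/FOLLOW conflicts found.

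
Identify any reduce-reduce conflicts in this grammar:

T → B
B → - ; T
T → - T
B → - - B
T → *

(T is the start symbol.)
A reduce-reduce conflict occurs when an LR(0) state has two complete items [A → α .] and [B → β .] — both call for a reduction, and with no lookahead the parser cannot choose between them.

Augment with T' → T and build the canonical LR(0) collection (I0 = CLOSURE({[T' → . T]}), then GOTO on every symbol after a dot until no new states appear). It has 10 states:
  I0: { [B → . - - B], [B → . - ; T], [T → . *], [T → . - T], [T → . B], [T' → . T] }  — shift
  I1: { [T → * .] }  — reduce
  I2: { [B → - . - B], [B → - . ; T], [B → . - - B], [B → . - ; T], [T → - . T], [T → . *], [T → . - T], [T → . B] }  — shift
  I3: { [T → B .] }  — reduce
  I4: { [T' → T .] }  — accept
  I5: { [B → - - . B], [B → - . - B], [B → - . ; T], [B → . - - B], [B → . - ; T], [T → - . T], [T → . *], [T → . - T], [T → . B] }  — shift
  I6: { [B → - ; . T], [B → . - - B], [B → . - ; T], [T → . *], [T → . - T], [T → . B] }  — shift
  I7: { [T → - T .] }  — reduce
  I8: { [B → - ; T .] }  — reduce
  I9: { [B → - - B .], [T → B .] }  — 2 reduces

I9 contains complete items [B → - - B .], [T → B .] — reduce-reduce conflict.

Answer: Yes — I9: [B → - - B .] vs [T → B .]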